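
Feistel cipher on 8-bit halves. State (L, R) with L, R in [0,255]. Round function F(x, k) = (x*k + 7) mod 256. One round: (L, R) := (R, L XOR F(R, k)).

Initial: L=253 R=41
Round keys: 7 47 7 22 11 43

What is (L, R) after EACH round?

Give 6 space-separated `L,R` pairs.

Answer: 41,219 219,21 21,65 65,136 136,158 158,25

Derivation:
Round 1 (k=7): L=41 R=219
Round 2 (k=47): L=219 R=21
Round 3 (k=7): L=21 R=65
Round 4 (k=22): L=65 R=136
Round 5 (k=11): L=136 R=158
Round 6 (k=43): L=158 R=25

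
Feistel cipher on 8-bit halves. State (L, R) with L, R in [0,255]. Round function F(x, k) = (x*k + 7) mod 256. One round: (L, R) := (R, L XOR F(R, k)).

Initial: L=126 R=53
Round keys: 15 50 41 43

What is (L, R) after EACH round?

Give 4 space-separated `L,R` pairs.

Round 1 (k=15): L=53 R=92
Round 2 (k=50): L=92 R=202
Round 3 (k=41): L=202 R=61
Round 4 (k=43): L=61 R=140

Answer: 53,92 92,202 202,61 61,140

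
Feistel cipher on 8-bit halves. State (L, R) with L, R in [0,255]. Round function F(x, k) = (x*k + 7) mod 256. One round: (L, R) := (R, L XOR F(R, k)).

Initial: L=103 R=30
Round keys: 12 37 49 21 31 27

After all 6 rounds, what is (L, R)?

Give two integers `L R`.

Answer: 145 132

Derivation:
Round 1 (k=12): L=30 R=8
Round 2 (k=37): L=8 R=49
Round 3 (k=49): L=49 R=96
Round 4 (k=21): L=96 R=214
Round 5 (k=31): L=214 R=145
Round 6 (k=27): L=145 R=132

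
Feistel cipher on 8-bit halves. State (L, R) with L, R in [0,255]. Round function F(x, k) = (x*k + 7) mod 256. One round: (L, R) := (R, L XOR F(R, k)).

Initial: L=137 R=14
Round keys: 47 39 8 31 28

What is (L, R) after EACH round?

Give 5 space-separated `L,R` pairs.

Round 1 (k=47): L=14 R=16
Round 2 (k=39): L=16 R=121
Round 3 (k=8): L=121 R=223
Round 4 (k=31): L=223 R=113
Round 5 (k=28): L=113 R=188

Answer: 14,16 16,121 121,223 223,113 113,188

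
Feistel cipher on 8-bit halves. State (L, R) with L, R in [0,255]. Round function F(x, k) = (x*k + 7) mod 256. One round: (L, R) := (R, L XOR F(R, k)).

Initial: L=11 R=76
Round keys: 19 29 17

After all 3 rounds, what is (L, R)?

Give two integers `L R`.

Round 1 (k=19): L=76 R=160
Round 2 (k=29): L=160 R=107
Round 3 (k=17): L=107 R=130

Answer: 107 130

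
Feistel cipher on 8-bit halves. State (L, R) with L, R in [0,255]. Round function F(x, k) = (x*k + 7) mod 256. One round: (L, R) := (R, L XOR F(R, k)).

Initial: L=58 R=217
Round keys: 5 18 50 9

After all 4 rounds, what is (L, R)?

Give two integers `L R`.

Round 1 (k=5): L=217 R=126
Round 2 (k=18): L=126 R=58
Round 3 (k=50): L=58 R=37
Round 4 (k=9): L=37 R=110

Answer: 37 110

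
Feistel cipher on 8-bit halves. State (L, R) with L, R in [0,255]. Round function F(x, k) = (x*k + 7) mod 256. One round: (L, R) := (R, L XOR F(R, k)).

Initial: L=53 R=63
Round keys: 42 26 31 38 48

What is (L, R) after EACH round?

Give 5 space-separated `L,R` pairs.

Round 1 (k=42): L=63 R=104
Round 2 (k=26): L=104 R=168
Round 3 (k=31): L=168 R=55
Round 4 (k=38): L=55 R=153
Round 5 (k=48): L=153 R=128

Answer: 63,104 104,168 168,55 55,153 153,128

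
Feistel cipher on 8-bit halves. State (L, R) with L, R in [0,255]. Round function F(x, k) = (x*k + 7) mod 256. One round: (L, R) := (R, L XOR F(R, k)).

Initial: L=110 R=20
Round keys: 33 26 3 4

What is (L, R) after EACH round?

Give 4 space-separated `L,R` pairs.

Round 1 (k=33): L=20 R=245
Round 2 (k=26): L=245 R=253
Round 3 (k=3): L=253 R=11
Round 4 (k=4): L=11 R=206

Answer: 20,245 245,253 253,11 11,206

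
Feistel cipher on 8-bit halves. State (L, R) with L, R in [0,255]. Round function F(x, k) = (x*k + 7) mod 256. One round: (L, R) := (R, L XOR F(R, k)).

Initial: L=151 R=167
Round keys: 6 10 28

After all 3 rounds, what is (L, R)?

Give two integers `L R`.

Round 1 (k=6): L=167 R=102
Round 2 (k=10): L=102 R=164
Round 3 (k=28): L=164 R=145

Answer: 164 145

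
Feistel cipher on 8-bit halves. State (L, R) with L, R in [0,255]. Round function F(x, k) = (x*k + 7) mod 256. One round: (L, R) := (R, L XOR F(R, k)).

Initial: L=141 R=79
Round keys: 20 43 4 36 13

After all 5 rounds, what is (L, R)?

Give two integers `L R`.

Round 1 (k=20): L=79 R=190
Round 2 (k=43): L=190 R=190
Round 3 (k=4): L=190 R=65
Round 4 (k=36): L=65 R=149
Round 5 (k=13): L=149 R=217

Answer: 149 217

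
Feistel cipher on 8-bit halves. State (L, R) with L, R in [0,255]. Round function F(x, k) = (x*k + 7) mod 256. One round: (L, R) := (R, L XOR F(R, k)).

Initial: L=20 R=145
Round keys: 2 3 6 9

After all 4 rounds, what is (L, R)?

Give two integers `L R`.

Round 1 (k=2): L=145 R=61
Round 2 (k=3): L=61 R=47
Round 3 (k=6): L=47 R=28
Round 4 (k=9): L=28 R=44

Answer: 28 44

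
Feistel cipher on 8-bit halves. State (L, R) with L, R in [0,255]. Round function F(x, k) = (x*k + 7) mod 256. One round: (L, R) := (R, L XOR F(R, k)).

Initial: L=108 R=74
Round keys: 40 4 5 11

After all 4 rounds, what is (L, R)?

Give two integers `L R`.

Answer: 95 165

Derivation:
Round 1 (k=40): L=74 R=251
Round 2 (k=4): L=251 R=185
Round 3 (k=5): L=185 R=95
Round 4 (k=11): L=95 R=165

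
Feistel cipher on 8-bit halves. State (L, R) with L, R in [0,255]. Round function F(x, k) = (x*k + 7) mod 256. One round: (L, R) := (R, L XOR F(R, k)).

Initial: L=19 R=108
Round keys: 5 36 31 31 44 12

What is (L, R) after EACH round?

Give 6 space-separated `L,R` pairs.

Answer: 108,48 48,171 171,140 140,80 80,75 75,219

Derivation:
Round 1 (k=5): L=108 R=48
Round 2 (k=36): L=48 R=171
Round 3 (k=31): L=171 R=140
Round 4 (k=31): L=140 R=80
Round 5 (k=44): L=80 R=75
Round 6 (k=12): L=75 R=219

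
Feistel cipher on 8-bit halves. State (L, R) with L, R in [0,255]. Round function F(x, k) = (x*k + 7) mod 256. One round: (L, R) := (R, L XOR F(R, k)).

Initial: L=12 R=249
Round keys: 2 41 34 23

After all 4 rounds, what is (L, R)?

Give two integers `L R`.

Answer: 212 174

Derivation:
Round 1 (k=2): L=249 R=245
Round 2 (k=41): L=245 R=189
Round 3 (k=34): L=189 R=212
Round 4 (k=23): L=212 R=174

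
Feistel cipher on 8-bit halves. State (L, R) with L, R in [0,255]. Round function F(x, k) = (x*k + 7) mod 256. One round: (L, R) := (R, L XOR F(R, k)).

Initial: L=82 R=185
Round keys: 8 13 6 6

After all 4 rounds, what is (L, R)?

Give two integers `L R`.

Answer: 192 62

Derivation:
Round 1 (k=8): L=185 R=157
Round 2 (k=13): L=157 R=185
Round 3 (k=6): L=185 R=192
Round 4 (k=6): L=192 R=62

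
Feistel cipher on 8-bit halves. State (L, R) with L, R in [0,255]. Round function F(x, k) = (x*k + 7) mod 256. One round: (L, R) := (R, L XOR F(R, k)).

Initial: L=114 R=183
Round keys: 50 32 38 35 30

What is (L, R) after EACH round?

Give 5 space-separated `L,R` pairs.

Answer: 183,183 183,80 80,80 80,167 167,201

Derivation:
Round 1 (k=50): L=183 R=183
Round 2 (k=32): L=183 R=80
Round 3 (k=38): L=80 R=80
Round 4 (k=35): L=80 R=167
Round 5 (k=30): L=167 R=201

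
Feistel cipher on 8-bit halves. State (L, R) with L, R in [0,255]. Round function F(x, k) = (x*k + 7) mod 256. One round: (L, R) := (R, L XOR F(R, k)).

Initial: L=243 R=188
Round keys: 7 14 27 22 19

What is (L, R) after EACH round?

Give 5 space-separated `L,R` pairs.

Round 1 (k=7): L=188 R=216
Round 2 (k=14): L=216 R=107
Round 3 (k=27): L=107 R=136
Round 4 (k=22): L=136 R=220
Round 5 (k=19): L=220 R=211

Answer: 188,216 216,107 107,136 136,220 220,211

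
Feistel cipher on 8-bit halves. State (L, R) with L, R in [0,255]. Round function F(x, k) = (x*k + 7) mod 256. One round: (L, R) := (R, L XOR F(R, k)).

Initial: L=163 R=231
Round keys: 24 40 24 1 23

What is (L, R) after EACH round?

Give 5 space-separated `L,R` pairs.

Round 1 (k=24): L=231 R=12
Round 2 (k=40): L=12 R=0
Round 3 (k=24): L=0 R=11
Round 4 (k=1): L=11 R=18
Round 5 (k=23): L=18 R=174

Answer: 231,12 12,0 0,11 11,18 18,174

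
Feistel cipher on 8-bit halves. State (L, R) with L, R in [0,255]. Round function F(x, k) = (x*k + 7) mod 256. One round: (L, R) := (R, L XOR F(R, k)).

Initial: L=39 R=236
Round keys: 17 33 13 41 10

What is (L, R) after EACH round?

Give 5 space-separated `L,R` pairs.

Answer: 236,148 148,247 247,6 6,10 10,109

Derivation:
Round 1 (k=17): L=236 R=148
Round 2 (k=33): L=148 R=247
Round 3 (k=13): L=247 R=6
Round 4 (k=41): L=6 R=10
Round 5 (k=10): L=10 R=109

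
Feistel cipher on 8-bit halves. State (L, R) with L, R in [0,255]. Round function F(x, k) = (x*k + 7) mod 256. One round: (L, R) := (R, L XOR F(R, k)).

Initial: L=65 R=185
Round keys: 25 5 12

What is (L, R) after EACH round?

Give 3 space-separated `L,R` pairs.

Round 1 (k=25): L=185 R=89
Round 2 (k=5): L=89 R=125
Round 3 (k=12): L=125 R=186

Answer: 185,89 89,125 125,186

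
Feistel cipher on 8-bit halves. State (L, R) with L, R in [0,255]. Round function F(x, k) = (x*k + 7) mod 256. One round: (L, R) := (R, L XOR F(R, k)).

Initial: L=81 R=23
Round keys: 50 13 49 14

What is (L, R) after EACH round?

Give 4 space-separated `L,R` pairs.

Round 1 (k=50): L=23 R=212
Round 2 (k=13): L=212 R=220
Round 3 (k=49): L=220 R=247
Round 4 (k=14): L=247 R=85

Answer: 23,212 212,220 220,247 247,85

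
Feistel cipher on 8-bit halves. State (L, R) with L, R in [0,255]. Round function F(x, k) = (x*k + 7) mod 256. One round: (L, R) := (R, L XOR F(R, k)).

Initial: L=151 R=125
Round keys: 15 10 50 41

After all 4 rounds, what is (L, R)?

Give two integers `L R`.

Answer: 98 205

Derivation:
Round 1 (k=15): L=125 R=205
Round 2 (k=10): L=205 R=116
Round 3 (k=50): L=116 R=98
Round 4 (k=41): L=98 R=205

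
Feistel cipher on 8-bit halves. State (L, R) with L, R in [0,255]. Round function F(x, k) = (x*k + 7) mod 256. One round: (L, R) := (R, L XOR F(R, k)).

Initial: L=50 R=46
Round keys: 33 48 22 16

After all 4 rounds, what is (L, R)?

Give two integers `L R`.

Round 1 (k=33): L=46 R=199
Round 2 (k=48): L=199 R=121
Round 3 (k=22): L=121 R=170
Round 4 (k=16): L=170 R=222

Answer: 170 222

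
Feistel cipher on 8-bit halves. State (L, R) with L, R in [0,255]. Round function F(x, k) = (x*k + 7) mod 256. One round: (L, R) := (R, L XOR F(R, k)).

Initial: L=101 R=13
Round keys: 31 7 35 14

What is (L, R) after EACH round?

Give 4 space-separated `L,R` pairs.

Round 1 (k=31): L=13 R=255
Round 2 (k=7): L=255 R=13
Round 3 (k=35): L=13 R=49
Round 4 (k=14): L=49 R=184

Answer: 13,255 255,13 13,49 49,184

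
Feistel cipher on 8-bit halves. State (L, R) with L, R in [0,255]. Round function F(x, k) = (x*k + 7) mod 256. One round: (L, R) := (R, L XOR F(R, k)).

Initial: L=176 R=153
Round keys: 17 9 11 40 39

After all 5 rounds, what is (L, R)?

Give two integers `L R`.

Answer: 177 47

Derivation:
Round 1 (k=17): L=153 R=128
Round 2 (k=9): L=128 R=30
Round 3 (k=11): L=30 R=209
Round 4 (k=40): L=209 R=177
Round 5 (k=39): L=177 R=47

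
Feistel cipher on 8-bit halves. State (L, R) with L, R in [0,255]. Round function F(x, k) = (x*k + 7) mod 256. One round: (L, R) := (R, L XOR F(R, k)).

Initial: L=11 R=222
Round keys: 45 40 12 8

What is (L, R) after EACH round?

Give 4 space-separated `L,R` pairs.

Round 1 (k=45): L=222 R=6
Round 2 (k=40): L=6 R=41
Round 3 (k=12): L=41 R=245
Round 4 (k=8): L=245 R=134

Answer: 222,6 6,41 41,245 245,134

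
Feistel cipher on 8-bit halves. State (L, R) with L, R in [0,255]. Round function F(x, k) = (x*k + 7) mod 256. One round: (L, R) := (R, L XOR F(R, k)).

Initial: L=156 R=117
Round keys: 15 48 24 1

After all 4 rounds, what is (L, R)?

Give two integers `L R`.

Round 1 (k=15): L=117 R=126
Round 2 (k=48): L=126 R=210
Round 3 (k=24): L=210 R=201
Round 4 (k=1): L=201 R=2

Answer: 201 2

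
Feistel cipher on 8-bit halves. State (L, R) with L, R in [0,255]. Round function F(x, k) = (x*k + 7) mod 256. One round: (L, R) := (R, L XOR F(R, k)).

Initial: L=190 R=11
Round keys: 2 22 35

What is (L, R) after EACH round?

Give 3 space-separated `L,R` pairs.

Answer: 11,163 163,2 2,238

Derivation:
Round 1 (k=2): L=11 R=163
Round 2 (k=22): L=163 R=2
Round 3 (k=35): L=2 R=238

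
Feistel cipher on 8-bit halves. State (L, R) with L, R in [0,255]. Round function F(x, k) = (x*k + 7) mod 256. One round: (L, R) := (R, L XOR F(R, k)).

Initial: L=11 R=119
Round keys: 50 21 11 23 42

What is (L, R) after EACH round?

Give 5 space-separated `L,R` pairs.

Round 1 (k=50): L=119 R=78
Round 2 (k=21): L=78 R=26
Round 3 (k=11): L=26 R=107
Round 4 (k=23): L=107 R=190
Round 5 (k=42): L=190 R=88

Answer: 119,78 78,26 26,107 107,190 190,88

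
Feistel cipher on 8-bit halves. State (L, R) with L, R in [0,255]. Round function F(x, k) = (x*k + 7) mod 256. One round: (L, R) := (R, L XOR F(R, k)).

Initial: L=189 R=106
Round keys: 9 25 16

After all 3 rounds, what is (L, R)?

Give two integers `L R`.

Round 1 (k=9): L=106 R=124
Round 2 (k=25): L=124 R=73
Round 3 (k=16): L=73 R=235

Answer: 73 235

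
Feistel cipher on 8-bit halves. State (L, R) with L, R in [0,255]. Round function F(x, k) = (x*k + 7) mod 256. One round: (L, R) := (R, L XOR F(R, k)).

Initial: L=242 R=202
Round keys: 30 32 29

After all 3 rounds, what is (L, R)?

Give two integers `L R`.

Round 1 (k=30): L=202 R=65
Round 2 (k=32): L=65 R=237
Round 3 (k=29): L=237 R=161

Answer: 237 161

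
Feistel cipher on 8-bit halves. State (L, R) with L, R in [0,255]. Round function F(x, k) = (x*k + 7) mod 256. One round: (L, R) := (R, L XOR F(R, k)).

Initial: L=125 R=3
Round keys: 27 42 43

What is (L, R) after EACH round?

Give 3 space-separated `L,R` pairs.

Answer: 3,37 37,26 26,64

Derivation:
Round 1 (k=27): L=3 R=37
Round 2 (k=42): L=37 R=26
Round 3 (k=43): L=26 R=64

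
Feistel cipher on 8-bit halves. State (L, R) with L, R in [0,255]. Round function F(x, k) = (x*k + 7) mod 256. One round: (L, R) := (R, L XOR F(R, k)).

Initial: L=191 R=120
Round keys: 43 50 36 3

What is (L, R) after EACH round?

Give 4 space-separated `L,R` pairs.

Round 1 (k=43): L=120 R=144
Round 2 (k=50): L=144 R=95
Round 3 (k=36): L=95 R=243
Round 4 (k=3): L=243 R=191

Answer: 120,144 144,95 95,243 243,191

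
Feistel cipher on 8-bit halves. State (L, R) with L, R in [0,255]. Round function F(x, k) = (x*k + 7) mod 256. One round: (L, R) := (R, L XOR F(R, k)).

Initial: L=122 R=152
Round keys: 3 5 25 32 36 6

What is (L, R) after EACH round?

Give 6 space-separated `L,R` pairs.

Round 1 (k=3): L=152 R=181
Round 2 (k=5): L=181 R=8
Round 3 (k=25): L=8 R=122
Round 4 (k=32): L=122 R=79
Round 5 (k=36): L=79 R=89
Round 6 (k=6): L=89 R=82

Answer: 152,181 181,8 8,122 122,79 79,89 89,82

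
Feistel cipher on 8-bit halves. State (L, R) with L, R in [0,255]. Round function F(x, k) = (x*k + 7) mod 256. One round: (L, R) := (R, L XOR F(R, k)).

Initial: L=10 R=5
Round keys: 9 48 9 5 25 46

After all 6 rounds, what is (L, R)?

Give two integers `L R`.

Answer: 72 255

Derivation:
Round 1 (k=9): L=5 R=62
Round 2 (k=48): L=62 R=162
Round 3 (k=9): L=162 R=135
Round 4 (k=5): L=135 R=8
Round 5 (k=25): L=8 R=72
Round 6 (k=46): L=72 R=255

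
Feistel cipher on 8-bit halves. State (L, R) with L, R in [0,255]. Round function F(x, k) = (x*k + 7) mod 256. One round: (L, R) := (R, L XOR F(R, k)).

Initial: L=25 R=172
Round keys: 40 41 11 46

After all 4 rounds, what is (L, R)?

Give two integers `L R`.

Round 1 (k=40): L=172 R=254
Round 2 (k=41): L=254 R=25
Round 3 (k=11): L=25 R=228
Round 4 (k=46): L=228 R=230

Answer: 228 230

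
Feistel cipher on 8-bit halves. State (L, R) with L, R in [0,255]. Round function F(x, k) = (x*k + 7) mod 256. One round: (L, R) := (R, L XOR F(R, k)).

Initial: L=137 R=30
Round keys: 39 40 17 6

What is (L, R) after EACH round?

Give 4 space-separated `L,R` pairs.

Answer: 30,16 16,153 153,32 32,94

Derivation:
Round 1 (k=39): L=30 R=16
Round 2 (k=40): L=16 R=153
Round 3 (k=17): L=153 R=32
Round 4 (k=6): L=32 R=94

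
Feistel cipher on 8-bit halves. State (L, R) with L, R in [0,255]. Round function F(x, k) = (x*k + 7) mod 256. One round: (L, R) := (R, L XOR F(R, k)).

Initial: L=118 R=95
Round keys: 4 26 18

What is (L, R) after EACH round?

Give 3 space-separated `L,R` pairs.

Answer: 95,245 245,182 182,38

Derivation:
Round 1 (k=4): L=95 R=245
Round 2 (k=26): L=245 R=182
Round 3 (k=18): L=182 R=38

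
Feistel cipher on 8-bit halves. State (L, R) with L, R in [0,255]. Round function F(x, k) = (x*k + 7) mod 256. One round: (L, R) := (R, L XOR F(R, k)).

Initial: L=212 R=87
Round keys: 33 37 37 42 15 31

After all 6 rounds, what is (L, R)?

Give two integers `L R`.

Round 1 (k=33): L=87 R=234
Round 2 (k=37): L=234 R=142
Round 3 (k=37): L=142 R=103
Round 4 (k=42): L=103 R=99
Round 5 (k=15): L=99 R=179
Round 6 (k=31): L=179 R=215

Answer: 179 215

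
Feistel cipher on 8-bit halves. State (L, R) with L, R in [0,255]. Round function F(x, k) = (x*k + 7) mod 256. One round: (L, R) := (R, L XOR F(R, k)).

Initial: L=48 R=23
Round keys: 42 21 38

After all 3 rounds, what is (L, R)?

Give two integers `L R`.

Answer: 223 220

Derivation:
Round 1 (k=42): L=23 R=253
Round 2 (k=21): L=253 R=223
Round 3 (k=38): L=223 R=220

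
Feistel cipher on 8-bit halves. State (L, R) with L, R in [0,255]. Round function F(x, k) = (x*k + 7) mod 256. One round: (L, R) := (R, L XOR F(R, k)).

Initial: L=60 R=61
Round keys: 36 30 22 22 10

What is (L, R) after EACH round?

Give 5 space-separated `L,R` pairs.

Round 1 (k=36): L=61 R=167
Round 2 (k=30): L=167 R=164
Round 3 (k=22): L=164 R=184
Round 4 (k=22): L=184 R=115
Round 5 (k=10): L=115 R=61

Answer: 61,167 167,164 164,184 184,115 115,61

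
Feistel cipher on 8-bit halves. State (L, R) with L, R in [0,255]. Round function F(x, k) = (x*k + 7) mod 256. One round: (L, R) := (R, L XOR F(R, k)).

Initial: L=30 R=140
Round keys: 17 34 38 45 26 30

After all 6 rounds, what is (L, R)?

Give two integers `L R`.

Round 1 (k=17): L=140 R=77
Round 2 (k=34): L=77 R=205
Round 3 (k=38): L=205 R=56
Round 4 (k=45): L=56 R=18
Round 5 (k=26): L=18 R=227
Round 6 (k=30): L=227 R=179

Answer: 227 179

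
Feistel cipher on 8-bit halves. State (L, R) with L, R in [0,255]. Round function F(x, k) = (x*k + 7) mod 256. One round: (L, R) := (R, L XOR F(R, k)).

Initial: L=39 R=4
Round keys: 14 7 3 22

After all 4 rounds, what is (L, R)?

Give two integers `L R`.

Answer: 16 204

Derivation:
Round 1 (k=14): L=4 R=24
Round 2 (k=7): L=24 R=171
Round 3 (k=3): L=171 R=16
Round 4 (k=22): L=16 R=204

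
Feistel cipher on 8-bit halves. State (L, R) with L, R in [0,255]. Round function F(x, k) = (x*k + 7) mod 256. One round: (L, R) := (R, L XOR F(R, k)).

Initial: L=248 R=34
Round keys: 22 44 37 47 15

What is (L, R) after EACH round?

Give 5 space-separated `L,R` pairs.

Round 1 (k=22): L=34 R=11
Round 2 (k=44): L=11 R=201
Round 3 (k=37): L=201 R=31
Round 4 (k=47): L=31 R=113
Round 5 (k=15): L=113 R=185

Answer: 34,11 11,201 201,31 31,113 113,185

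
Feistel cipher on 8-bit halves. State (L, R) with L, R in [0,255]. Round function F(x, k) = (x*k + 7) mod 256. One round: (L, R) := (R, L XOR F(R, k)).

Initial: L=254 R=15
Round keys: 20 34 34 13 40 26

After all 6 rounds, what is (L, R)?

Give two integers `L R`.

Answer: 81 210

Derivation:
Round 1 (k=20): L=15 R=205
Round 2 (k=34): L=205 R=78
Round 3 (k=34): L=78 R=174
Round 4 (k=13): L=174 R=147
Round 5 (k=40): L=147 R=81
Round 6 (k=26): L=81 R=210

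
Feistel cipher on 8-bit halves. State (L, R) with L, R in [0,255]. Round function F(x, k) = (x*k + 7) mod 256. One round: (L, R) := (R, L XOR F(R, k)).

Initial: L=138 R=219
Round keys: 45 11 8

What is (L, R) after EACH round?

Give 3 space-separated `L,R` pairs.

Round 1 (k=45): L=219 R=12
Round 2 (k=11): L=12 R=80
Round 3 (k=8): L=80 R=139

Answer: 219,12 12,80 80,139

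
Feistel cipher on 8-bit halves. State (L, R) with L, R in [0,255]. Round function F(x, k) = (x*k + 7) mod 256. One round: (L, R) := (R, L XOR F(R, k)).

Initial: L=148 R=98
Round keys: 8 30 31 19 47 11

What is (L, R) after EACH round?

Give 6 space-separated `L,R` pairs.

Round 1 (k=8): L=98 R=131
Round 2 (k=30): L=131 R=3
Round 3 (k=31): L=3 R=231
Round 4 (k=19): L=231 R=47
Round 5 (k=47): L=47 R=79
Round 6 (k=11): L=79 R=67

Answer: 98,131 131,3 3,231 231,47 47,79 79,67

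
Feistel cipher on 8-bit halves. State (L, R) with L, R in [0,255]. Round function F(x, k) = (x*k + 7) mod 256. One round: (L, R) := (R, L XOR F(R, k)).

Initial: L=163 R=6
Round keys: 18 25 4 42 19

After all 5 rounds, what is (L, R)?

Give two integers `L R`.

Round 1 (k=18): L=6 R=208
Round 2 (k=25): L=208 R=81
Round 3 (k=4): L=81 R=155
Round 4 (k=42): L=155 R=36
Round 5 (k=19): L=36 R=40

Answer: 36 40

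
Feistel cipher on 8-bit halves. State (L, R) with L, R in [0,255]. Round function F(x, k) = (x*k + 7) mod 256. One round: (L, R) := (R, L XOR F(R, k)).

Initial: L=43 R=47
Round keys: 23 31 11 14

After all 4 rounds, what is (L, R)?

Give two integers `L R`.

Round 1 (k=23): L=47 R=107
Round 2 (k=31): L=107 R=211
Round 3 (k=11): L=211 R=115
Round 4 (k=14): L=115 R=130

Answer: 115 130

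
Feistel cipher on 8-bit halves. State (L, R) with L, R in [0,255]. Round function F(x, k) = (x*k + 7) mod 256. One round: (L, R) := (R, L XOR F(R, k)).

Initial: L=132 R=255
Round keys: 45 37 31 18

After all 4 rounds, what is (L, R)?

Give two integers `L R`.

Round 1 (k=45): L=255 R=94
Round 2 (k=37): L=94 R=98
Round 3 (k=31): L=98 R=187
Round 4 (k=18): L=187 R=79

Answer: 187 79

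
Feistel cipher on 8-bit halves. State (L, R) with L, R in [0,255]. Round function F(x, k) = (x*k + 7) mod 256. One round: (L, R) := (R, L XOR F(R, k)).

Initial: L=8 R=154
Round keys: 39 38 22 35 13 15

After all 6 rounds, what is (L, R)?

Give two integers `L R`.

Answer: 135 28

Derivation:
Round 1 (k=39): L=154 R=117
Round 2 (k=38): L=117 R=255
Round 3 (k=22): L=255 R=132
Round 4 (k=35): L=132 R=236
Round 5 (k=13): L=236 R=135
Round 6 (k=15): L=135 R=28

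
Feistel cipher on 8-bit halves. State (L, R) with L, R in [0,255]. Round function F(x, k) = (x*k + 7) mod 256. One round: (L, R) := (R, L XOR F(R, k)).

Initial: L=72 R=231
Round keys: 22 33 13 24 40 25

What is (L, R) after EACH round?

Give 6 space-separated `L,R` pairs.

Round 1 (k=22): L=231 R=169
Round 2 (k=33): L=169 R=55
Round 3 (k=13): L=55 R=123
Round 4 (k=24): L=123 R=184
Round 5 (k=40): L=184 R=188
Round 6 (k=25): L=188 R=219

Answer: 231,169 169,55 55,123 123,184 184,188 188,219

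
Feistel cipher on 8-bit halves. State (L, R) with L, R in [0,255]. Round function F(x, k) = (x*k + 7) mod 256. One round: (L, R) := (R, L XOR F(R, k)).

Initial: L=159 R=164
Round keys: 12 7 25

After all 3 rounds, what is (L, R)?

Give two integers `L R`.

Answer: 187 98

Derivation:
Round 1 (k=12): L=164 R=40
Round 2 (k=7): L=40 R=187
Round 3 (k=25): L=187 R=98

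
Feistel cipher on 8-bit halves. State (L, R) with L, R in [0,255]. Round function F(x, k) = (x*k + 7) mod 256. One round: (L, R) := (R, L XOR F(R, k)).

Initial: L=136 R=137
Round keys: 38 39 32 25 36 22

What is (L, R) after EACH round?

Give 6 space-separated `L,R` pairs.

Round 1 (k=38): L=137 R=213
Round 2 (k=39): L=213 R=243
Round 3 (k=32): L=243 R=178
Round 4 (k=25): L=178 R=154
Round 5 (k=36): L=154 R=29
Round 6 (k=22): L=29 R=31

Answer: 137,213 213,243 243,178 178,154 154,29 29,31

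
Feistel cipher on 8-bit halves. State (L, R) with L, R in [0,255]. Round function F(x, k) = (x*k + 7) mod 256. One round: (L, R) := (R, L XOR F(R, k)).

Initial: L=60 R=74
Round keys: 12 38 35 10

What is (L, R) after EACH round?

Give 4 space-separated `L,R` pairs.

Answer: 74,67 67,179 179,195 195,22

Derivation:
Round 1 (k=12): L=74 R=67
Round 2 (k=38): L=67 R=179
Round 3 (k=35): L=179 R=195
Round 4 (k=10): L=195 R=22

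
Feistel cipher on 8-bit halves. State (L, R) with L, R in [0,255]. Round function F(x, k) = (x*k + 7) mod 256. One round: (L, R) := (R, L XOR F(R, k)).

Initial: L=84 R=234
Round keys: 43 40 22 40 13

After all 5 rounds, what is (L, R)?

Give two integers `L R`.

Answer: 226 117

Derivation:
Round 1 (k=43): L=234 R=1
Round 2 (k=40): L=1 R=197
Round 3 (k=22): L=197 R=244
Round 4 (k=40): L=244 R=226
Round 5 (k=13): L=226 R=117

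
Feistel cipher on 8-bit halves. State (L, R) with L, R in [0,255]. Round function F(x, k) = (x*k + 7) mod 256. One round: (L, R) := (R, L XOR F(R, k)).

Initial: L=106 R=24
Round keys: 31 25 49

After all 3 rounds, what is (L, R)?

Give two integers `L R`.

Round 1 (k=31): L=24 R=133
Round 2 (k=25): L=133 R=28
Round 3 (k=49): L=28 R=230

Answer: 28 230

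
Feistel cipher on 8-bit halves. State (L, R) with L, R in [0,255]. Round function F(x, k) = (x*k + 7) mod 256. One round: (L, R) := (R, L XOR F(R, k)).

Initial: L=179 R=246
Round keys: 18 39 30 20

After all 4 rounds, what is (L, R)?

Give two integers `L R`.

Answer: 101 58

Derivation:
Round 1 (k=18): L=246 R=224
Round 2 (k=39): L=224 R=209
Round 3 (k=30): L=209 R=101
Round 4 (k=20): L=101 R=58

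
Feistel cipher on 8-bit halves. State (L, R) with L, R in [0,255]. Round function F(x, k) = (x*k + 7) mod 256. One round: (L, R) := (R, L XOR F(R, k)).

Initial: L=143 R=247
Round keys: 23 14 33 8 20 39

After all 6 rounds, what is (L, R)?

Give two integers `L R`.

Round 1 (k=23): L=247 R=183
Round 2 (k=14): L=183 R=254
Round 3 (k=33): L=254 R=114
Round 4 (k=8): L=114 R=105
Round 5 (k=20): L=105 R=73
Round 6 (k=39): L=73 R=79

Answer: 73 79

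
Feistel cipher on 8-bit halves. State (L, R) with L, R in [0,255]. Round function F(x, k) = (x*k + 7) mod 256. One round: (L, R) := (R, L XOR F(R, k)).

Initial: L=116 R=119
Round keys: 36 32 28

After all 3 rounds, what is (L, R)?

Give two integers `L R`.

Round 1 (k=36): L=119 R=183
Round 2 (k=32): L=183 R=144
Round 3 (k=28): L=144 R=112

Answer: 144 112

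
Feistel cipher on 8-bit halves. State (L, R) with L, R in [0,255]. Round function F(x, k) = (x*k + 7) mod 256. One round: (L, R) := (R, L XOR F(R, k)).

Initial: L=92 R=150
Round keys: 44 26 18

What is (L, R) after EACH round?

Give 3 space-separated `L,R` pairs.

Round 1 (k=44): L=150 R=147
Round 2 (k=26): L=147 R=99
Round 3 (k=18): L=99 R=110

Answer: 150,147 147,99 99,110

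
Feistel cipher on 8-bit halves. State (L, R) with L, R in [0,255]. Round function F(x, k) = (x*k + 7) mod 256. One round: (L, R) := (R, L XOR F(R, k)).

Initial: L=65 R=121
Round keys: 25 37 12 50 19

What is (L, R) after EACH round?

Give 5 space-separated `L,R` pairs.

Answer: 121,153 153,93 93,250 250,134 134,3

Derivation:
Round 1 (k=25): L=121 R=153
Round 2 (k=37): L=153 R=93
Round 3 (k=12): L=93 R=250
Round 4 (k=50): L=250 R=134
Round 5 (k=19): L=134 R=3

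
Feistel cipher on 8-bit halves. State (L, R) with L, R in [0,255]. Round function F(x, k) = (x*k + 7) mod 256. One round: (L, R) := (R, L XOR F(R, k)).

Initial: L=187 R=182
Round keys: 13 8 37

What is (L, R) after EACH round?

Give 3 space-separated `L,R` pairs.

Answer: 182,254 254,65 65,146

Derivation:
Round 1 (k=13): L=182 R=254
Round 2 (k=8): L=254 R=65
Round 3 (k=37): L=65 R=146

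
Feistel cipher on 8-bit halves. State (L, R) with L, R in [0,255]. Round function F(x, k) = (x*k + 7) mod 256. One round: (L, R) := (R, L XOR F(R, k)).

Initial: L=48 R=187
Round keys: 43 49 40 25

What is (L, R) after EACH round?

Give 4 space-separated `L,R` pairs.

Answer: 187,64 64,252 252,39 39,42

Derivation:
Round 1 (k=43): L=187 R=64
Round 2 (k=49): L=64 R=252
Round 3 (k=40): L=252 R=39
Round 4 (k=25): L=39 R=42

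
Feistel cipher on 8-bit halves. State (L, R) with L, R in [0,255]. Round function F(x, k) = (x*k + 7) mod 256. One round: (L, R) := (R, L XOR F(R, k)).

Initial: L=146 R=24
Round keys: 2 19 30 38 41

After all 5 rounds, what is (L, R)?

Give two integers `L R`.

Answer: 133 250

Derivation:
Round 1 (k=2): L=24 R=165
Round 2 (k=19): L=165 R=94
Round 3 (k=30): L=94 R=174
Round 4 (k=38): L=174 R=133
Round 5 (k=41): L=133 R=250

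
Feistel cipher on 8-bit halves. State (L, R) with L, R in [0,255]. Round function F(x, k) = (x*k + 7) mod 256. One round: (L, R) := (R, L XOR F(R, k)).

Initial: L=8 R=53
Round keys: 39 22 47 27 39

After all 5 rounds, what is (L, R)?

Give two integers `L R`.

Answer: 46 154

Derivation:
Round 1 (k=39): L=53 R=18
Round 2 (k=22): L=18 R=166
Round 3 (k=47): L=166 R=147
Round 4 (k=27): L=147 R=46
Round 5 (k=39): L=46 R=154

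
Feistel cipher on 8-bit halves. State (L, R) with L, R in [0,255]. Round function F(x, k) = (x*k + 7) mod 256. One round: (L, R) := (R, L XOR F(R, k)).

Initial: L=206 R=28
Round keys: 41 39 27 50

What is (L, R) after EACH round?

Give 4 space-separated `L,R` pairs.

Answer: 28,77 77,222 222,60 60,97

Derivation:
Round 1 (k=41): L=28 R=77
Round 2 (k=39): L=77 R=222
Round 3 (k=27): L=222 R=60
Round 4 (k=50): L=60 R=97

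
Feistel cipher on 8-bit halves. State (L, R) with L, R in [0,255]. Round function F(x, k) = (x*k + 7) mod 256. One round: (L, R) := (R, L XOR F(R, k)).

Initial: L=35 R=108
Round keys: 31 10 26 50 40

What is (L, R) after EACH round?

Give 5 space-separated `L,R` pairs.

Answer: 108,56 56,91 91,125 125,42 42,234

Derivation:
Round 1 (k=31): L=108 R=56
Round 2 (k=10): L=56 R=91
Round 3 (k=26): L=91 R=125
Round 4 (k=50): L=125 R=42
Round 5 (k=40): L=42 R=234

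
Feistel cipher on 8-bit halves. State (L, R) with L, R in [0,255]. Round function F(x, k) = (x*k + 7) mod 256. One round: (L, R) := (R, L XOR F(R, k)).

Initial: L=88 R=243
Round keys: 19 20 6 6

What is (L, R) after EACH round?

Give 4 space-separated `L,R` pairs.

Answer: 243,72 72,84 84,183 183,5

Derivation:
Round 1 (k=19): L=243 R=72
Round 2 (k=20): L=72 R=84
Round 3 (k=6): L=84 R=183
Round 4 (k=6): L=183 R=5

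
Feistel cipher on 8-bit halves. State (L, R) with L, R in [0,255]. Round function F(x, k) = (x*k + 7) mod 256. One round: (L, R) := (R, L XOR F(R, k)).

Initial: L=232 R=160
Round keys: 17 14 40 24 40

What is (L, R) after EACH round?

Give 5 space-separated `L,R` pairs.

Round 1 (k=17): L=160 R=79
Round 2 (k=14): L=79 R=249
Round 3 (k=40): L=249 R=160
Round 4 (k=24): L=160 R=254
Round 5 (k=40): L=254 R=23

Answer: 160,79 79,249 249,160 160,254 254,23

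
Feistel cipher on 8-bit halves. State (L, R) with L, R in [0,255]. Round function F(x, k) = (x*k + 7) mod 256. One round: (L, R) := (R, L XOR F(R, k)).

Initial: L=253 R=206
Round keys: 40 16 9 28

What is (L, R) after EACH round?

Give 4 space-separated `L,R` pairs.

Round 1 (k=40): L=206 R=202
Round 2 (k=16): L=202 R=105
Round 3 (k=9): L=105 R=114
Round 4 (k=28): L=114 R=22

Answer: 206,202 202,105 105,114 114,22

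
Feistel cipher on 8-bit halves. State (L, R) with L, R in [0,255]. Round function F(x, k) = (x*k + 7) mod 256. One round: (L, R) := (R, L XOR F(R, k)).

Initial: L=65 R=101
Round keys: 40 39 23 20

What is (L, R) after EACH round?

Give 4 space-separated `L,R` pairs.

Answer: 101,142 142,204 204,213 213,103

Derivation:
Round 1 (k=40): L=101 R=142
Round 2 (k=39): L=142 R=204
Round 3 (k=23): L=204 R=213
Round 4 (k=20): L=213 R=103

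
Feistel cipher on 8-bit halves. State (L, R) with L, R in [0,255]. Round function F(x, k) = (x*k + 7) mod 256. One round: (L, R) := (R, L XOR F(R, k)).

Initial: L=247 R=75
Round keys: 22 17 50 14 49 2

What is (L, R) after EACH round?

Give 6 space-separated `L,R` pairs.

Answer: 75,142 142,62 62,173 173,67 67,119 119,182

Derivation:
Round 1 (k=22): L=75 R=142
Round 2 (k=17): L=142 R=62
Round 3 (k=50): L=62 R=173
Round 4 (k=14): L=173 R=67
Round 5 (k=49): L=67 R=119
Round 6 (k=2): L=119 R=182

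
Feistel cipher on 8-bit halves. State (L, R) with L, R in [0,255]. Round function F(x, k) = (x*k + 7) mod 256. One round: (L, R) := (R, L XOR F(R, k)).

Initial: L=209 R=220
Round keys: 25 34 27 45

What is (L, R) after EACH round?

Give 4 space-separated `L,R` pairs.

Answer: 220,82 82,55 55,134 134,162

Derivation:
Round 1 (k=25): L=220 R=82
Round 2 (k=34): L=82 R=55
Round 3 (k=27): L=55 R=134
Round 4 (k=45): L=134 R=162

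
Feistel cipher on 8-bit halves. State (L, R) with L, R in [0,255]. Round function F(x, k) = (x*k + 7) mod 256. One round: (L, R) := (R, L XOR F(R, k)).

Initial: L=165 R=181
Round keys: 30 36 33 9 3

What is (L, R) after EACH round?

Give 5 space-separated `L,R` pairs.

Round 1 (k=30): L=181 R=152
Round 2 (k=36): L=152 R=210
Round 3 (k=33): L=210 R=129
Round 4 (k=9): L=129 R=66
Round 5 (k=3): L=66 R=76

Answer: 181,152 152,210 210,129 129,66 66,76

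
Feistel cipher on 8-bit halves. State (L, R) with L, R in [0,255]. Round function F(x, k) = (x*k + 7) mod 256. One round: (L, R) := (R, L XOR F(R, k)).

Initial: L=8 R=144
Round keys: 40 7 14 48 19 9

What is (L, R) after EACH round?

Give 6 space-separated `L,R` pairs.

Round 1 (k=40): L=144 R=143
Round 2 (k=7): L=143 R=96
Round 3 (k=14): L=96 R=200
Round 4 (k=48): L=200 R=231
Round 5 (k=19): L=231 R=228
Round 6 (k=9): L=228 R=236

Answer: 144,143 143,96 96,200 200,231 231,228 228,236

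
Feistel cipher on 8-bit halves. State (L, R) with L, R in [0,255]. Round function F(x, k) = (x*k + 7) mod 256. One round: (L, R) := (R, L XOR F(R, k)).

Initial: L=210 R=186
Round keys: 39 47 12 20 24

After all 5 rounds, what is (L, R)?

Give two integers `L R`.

Round 1 (k=39): L=186 R=143
Round 2 (k=47): L=143 R=242
Round 3 (k=12): L=242 R=208
Round 4 (k=20): L=208 R=181
Round 5 (k=24): L=181 R=47

Answer: 181 47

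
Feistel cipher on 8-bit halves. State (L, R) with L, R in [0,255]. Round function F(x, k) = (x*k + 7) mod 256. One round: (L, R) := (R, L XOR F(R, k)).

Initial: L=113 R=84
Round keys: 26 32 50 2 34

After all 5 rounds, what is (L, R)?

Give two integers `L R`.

Answer: 30 64

Derivation:
Round 1 (k=26): L=84 R=254
Round 2 (k=32): L=254 R=147
Round 3 (k=50): L=147 R=67
Round 4 (k=2): L=67 R=30
Round 5 (k=34): L=30 R=64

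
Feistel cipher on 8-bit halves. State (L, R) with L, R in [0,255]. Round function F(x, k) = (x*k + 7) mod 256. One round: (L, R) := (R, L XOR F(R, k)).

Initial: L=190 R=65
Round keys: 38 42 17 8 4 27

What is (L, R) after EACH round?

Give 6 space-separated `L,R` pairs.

Answer: 65,19 19,100 100,184 184,163 163,43 43,51

Derivation:
Round 1 (k=38): L=65 R=19
Round 2 (k=42): L=19 R=100
Round 3 (k=17): L=100 R=184
Round 4 (k=8): L=184 R=163
Round 5 (k=4): L=163 R=43
Round 6 (k=27): L=43 R=51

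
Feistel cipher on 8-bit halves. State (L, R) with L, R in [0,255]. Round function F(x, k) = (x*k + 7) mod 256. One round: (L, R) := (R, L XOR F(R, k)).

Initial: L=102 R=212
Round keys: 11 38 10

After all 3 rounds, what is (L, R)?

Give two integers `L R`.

Answer: 145 244

Derivation:
Round 1 (k=11): L=212 R=69
Round 2 (k=38): L=69 R=145
Round 3 (k=10): L=145 R=244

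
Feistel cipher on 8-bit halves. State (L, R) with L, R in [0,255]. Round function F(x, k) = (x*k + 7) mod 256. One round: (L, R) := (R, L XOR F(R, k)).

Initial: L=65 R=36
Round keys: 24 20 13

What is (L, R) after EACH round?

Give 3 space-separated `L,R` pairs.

Round 1 (k=24): L=36 R=38
Round 2 (k=20): L=38 R=219
Round 3 (k=13): L=219 R=0

Answer: 36,38 38,219 219,0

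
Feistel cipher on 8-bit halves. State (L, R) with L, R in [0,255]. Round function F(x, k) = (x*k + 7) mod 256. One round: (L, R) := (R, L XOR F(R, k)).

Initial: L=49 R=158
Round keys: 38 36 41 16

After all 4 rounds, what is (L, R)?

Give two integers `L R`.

Round 1 (k=38): L=158 R=74
Round 2 (k=36): L=74 R=241
Round 3 (k=41): L=241 R=234
Round 4 (k=16): L=234 R=86

Answer: 234 86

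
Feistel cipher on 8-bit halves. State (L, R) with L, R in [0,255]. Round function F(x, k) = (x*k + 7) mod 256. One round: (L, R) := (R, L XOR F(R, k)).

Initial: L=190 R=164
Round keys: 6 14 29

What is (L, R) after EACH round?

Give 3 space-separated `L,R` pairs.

Answer: 164,97 97,241 241,53

Derivation:
Round 1 (k=6): L=164 R=97
Round 2 (k=14): L=97 R=241
Round 3 (k=29): L=241 R=53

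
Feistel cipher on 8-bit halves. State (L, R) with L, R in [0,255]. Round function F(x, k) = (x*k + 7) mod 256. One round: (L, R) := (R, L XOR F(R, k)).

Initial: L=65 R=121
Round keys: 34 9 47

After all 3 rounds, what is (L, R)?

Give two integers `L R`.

Answer: 102 153

Derivation:
Round 1 (k=34): L=121 R=88
Round 2 (k=9): L=88 R=102
Round 3 (k=47): L=102 R=153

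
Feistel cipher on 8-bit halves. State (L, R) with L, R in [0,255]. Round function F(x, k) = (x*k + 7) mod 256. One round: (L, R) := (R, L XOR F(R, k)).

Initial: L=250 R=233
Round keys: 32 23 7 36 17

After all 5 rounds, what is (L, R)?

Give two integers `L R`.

Round 1 (k=32): L=233 R=221
Round 2 (k=23): L=221 R=11
Round 3 (k=7): L=11 R=137
Round 4 (k=36): L=137 R=64
Round 5 (k=17): L=64 R=206

Answer: 64 206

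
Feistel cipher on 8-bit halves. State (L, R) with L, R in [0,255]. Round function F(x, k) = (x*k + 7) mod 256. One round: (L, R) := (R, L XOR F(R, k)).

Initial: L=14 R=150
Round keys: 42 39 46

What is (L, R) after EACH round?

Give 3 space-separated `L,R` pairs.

Answer: 150,173 173,244 244,114

Derivation:
Round 1 (k=42): L=150 R=173
Round 2 (k=39): L=173 R=244
Round 3 (k=46): L=244 R=114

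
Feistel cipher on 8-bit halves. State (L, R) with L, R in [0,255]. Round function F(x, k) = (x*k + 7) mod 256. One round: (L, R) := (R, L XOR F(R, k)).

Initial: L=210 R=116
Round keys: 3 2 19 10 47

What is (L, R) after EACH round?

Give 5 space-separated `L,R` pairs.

Round 1 (k=3): L=116 R=177
Round 2 (k=2): L=177 R=29
Round 3 (k=19): L=29 R=159
Round 4 (k=10): L=159 R=32
Round 5 (k=47): L=32 R=120

Answer: 116,177 177,29 29,159 159,32 32,120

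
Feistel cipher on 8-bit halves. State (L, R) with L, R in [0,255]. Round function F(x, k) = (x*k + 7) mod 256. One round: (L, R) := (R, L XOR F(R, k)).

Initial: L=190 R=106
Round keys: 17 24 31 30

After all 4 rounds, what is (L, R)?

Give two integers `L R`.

Answer: 13 136

Derivation:
Round 1 (k=17): L=106 R=175
Round 2 (k=24): L=175 R=5
Round 3 (k=31): L=5 R=13
Round 4 (k=30): L=13 R=136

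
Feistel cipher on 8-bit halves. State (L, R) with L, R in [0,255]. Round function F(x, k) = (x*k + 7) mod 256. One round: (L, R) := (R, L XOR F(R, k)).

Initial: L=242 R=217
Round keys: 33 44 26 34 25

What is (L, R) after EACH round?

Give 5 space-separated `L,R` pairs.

Round 1 (k=33): L=217 R=242
Round 2 (k=44): L=242 R=70
Round 3 (k=26): L=70 R=209
Round 4 (k=34): L=209 R=143
Round 5 (k=25): L=143 R=47

Answer: 217,242 242,70 70,209 209,143 143,47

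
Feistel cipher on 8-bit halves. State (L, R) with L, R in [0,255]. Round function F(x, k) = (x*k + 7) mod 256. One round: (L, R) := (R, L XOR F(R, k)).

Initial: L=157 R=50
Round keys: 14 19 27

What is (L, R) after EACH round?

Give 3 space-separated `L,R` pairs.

Answer: 50,94 94,51 51,54

Derivation:
Round 1 (k=14): L=50 R=94
Round 2 (k=19): L=94 R=51
Round 3 (k=27): L=51 R=54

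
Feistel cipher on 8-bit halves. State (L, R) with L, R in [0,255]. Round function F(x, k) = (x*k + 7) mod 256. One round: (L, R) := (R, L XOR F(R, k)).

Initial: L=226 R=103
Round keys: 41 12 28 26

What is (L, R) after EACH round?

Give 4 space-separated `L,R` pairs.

Round 1 (k=41): L=103 R=100
Round 2 (k=12): L=100 R=208
Round 3 (k=28): L=208 R=163
Round 4 (k=26): L=163 R=69

Answer: 103,100 100,208 208,163 163,69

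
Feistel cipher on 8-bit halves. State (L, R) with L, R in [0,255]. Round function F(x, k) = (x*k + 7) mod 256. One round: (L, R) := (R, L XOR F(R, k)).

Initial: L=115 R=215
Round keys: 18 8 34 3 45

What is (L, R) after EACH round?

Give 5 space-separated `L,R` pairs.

Round 1 (k=18): L=215 R=86
Round 2 (k=8): L=86 R=96
Round 3 (k=34): L=96 R=145
Round 4 (k=3): L=145 R=218
Round 5 (k=45): L=218 R=200

Answer: 215,86 86,96 96,145 145,218 218,200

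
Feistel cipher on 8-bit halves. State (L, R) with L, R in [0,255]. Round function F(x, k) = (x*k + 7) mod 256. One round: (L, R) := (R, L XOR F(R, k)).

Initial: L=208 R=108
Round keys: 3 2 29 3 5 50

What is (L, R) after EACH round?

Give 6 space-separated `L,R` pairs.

Round 1 (k=3): L=108 R=155
Round 2 (k=2): L=155 R=81
Round 3 (k=29): L=81 R=175
Round 4 (k=3): L=175 R=69
Round 5 (k=5): L=69 R=207
Round 6 (k=50): L=207 R=48

Answer: 108,155 155,81 81,175 175,69 69,207 207,48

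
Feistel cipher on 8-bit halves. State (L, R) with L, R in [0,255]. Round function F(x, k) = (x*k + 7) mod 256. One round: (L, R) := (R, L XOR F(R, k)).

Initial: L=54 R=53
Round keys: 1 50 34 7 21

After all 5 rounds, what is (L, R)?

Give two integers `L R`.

Round 1 (k=1): L=53 R=10
Round 2 (k=50): L=10 R=206
Round 3 (k=34): L=206 R=105
Round 4 (k=7): L=105 R=40
Round 5 (k=21): L=40 R=38

Answer: 40 38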